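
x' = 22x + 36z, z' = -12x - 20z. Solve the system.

x(t) = 3C_1e^(-2t) + 2C_2e^(4t), z(t) = -2C_1e^(-2t) - C_2e^(4t)

Coefficient matrix A = [[22, 36], [-12, -20]].
Characteristic polynomial det(A - λI) = λ^2 - 2λ - 8 = 0.
Eigenvalues λ = -2, 4.
For λ=-2: (A-λI) row 1 is [24, 36], so an eigenvector is (3, -2).
For λ=4: (A-λI) row 1 is [18, 36], so an eigenvector is (2, -1).
General solution: C_1e^(-2t)(3,-2) + C_2e^(4t)(2,-1).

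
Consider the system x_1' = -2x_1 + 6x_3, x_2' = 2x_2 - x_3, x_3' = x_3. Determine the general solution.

Coefficient matrix A = [[-2, 0, 6], [0, 2, -1], [0, 0, 1]].
det(A - λI) = 0 gives eigenvalues λ = 2, -2, 1.
For λ=2: eigenvector (0,1,0).
For λ=-2: eigenvector (1,0,0).
For λ=1: eigenvector (2,1,1).
General solution: C_1e^(2t)(0,1,0) + C_2e^(-2t)(1,0,0) + C_3e^(t)(2,1,1).

x_1(t) = C_2e^(-2t) + 2C_3e^(t), x_2(t) = C_1e^(2t) + C_3e^(t), x_3(t) = C_3e^(t)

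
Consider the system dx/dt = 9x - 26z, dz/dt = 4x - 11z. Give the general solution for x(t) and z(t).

x(t) = -2C_1e^(-t)sin(2t) - 3C_1e^(-t)cos(2t) - 3C_2e^(-t)sin(2t) + 2C_2e^(-t)cos(2t), z(t) = -C_1e^(-t)sin(2t) - C_1e^(-t)cos(2t) - C_2e^(-t)sin(2t) + C_2e^(-t)cos(2t)

Coefficient matrix A = [[9, -26], [4, -11]].
Characteristic polynomial det(A - λI) = λ^2 + 2λ + 5 = 0.
Eigenvalues λ = -1 ± 2i (complex conjugate pair).
For λ=-1+2i: an eigenvector is (-3,-1) - i(-2,-1) = (-3 + 2i, -1 + i).
A real fundamental pair from Re and Im of e^((-1+2i)t)v: X_1 = e^(-t)(cos(2t)·(-3,-1) + sin(2t)·(-2,-1)), X_2 = e^(-t)(sin(2t)·(-3,-1) - cos(2t)·(-2,-1)).
General solution: C_1X_1 + C_2X_2.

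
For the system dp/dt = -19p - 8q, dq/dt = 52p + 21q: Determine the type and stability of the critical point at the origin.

A = [[-19,-8],[52,21]]; det(A-λI) = λ^2 - 2λ + 17.
λ = 1 ± 4i: positive real part.

unstable spiral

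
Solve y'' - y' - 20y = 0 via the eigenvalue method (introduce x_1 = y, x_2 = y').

Let x_1 = y, x_2 = y'. Then x_1' = x_2 and x_2' = 20x_1 + x_2.
A = [[0,1],[20,1]]; det(A-λI) = λ^2 - λ - 20.
Eigenvalues λ = 5, -4 with eigenvectors (1,5), (1,-4).

y(t) = C_1e^(5t) + C_2e^(-4t)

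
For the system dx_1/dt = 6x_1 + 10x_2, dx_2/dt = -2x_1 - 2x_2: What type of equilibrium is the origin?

unstable spiral

A = [[6,10],[-2,-2]]; det(A-λI) = λ^2 - 4λ + 8.
λ = 2 ± 2i: positive real part.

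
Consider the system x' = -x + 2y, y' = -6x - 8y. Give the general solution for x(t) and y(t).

x(t) = C_1e^(-5t) - 2C_2e^(-4t), y(t) = -2C_1e^(-5t) + 3C_2e^(-4t)

Coefficient matrix A = [[-1, 2], [-6, -8]].
Characteristic polynomial det(A - λI) = λ^2 + 9λ + 20 = 0.
Eigenvalues λ = -5, -4.
For λ=-5: (A-λI) row 1 is [4, 2], so an eigenvector is (1, -2).
For λ=-4: (A-λI) row 1 is [3, 2], so an eigenvector is (-2, 3).
General solution: C_1e^(-5t)(1,-2) + C_2e^(-4t)(-2,3).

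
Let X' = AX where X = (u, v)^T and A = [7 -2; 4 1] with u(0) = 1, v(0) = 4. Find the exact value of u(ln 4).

A = [[7,-2],[4,1]]; eigenvalues λ = 5, 3.
Eigenvectors: (1,1) for λ=5, (1,2) for λ=3.
From the initial condition, c_1 = -2, c_2 = 3.
u(ln 4) = (-2)(4^5)(1) + (3)(4^3)(1) = -1856.

-1856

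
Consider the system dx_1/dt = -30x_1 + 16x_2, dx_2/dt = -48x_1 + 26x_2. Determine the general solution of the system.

Coefficient matrix A = [[-30, 16], [-48, 26]].
Characteristic polynomial det(A - λI) = λ^2 + 4λ - 12 = 0.
Eigenvalues λ = 2, -6.
For λ=2: (A-λI) row 1 is [-32, 16], so an eigenvector is (-1, -2).
For λ=-6: (A-λI) row 1 is [-24, 16], so an eigenvector is (2, 3).
General solution: C_1e^(2t)(-1,-2) + C_2e^(-6t)(2,3).

x_1(t) = -C_1e^(2t) + 2C_2e^(-6t), x_2(t) = -2C_1e^(2t) + 3C_2e^(-6t)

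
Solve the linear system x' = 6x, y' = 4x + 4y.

x(t) = -C_2e^(6t), y(t) = -C_1e^(4t) - 2C_2e^(6t)

Coefficient matrix A = [[6, 0], [4, 4]].
Characteristic polynomial det(A - λI) = λ^2 - 10λ + 24 = 0.
Eigenvalues λ = 4, 6.
For λ=4: (A-λI) row 1 is [2, 0], so an eigenvector is (0, -1).
For λ=6: (A-λI) row 2 is [4, -2], so an eigenvector is (-1, -2).
General solution: C_1e^(4t)(0,-1) + C_2e^(6t)(-1,-2).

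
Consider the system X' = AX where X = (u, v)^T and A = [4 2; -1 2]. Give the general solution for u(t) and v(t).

Coefficient matrix A = [[4, 2], [-1, 2]].
Characteristic polynomial det(A - λI) = λ^2 - 6λ + 10 = 0.
Eigenvalues λ = 3 ± i (complex conjugate pair).
For λ=3+i: an eigenvector is (-1,0) - i(-1,1) = (-1 + i, 0 - i).
A real fundamental pair from Re and Im of e^((3+i)t)v: X_1 = e^(3t)(cos(t)·(-1,0) + sin(t)·(-1,1)), X_2 = e^(3t)(sin(t)·(-1,0) - cos(t)·(-1,1)).
General solution: C_1X_1 + C_2X_2.

u(t) = -C_1e^(3t)sin(t) - C_1e^(3t)cos(t) - C_2e^(3t)sin(t) + C_2e^(3t)cos(t), v(t) = C_1e^(3t)sin(t) - C_2e^(3t)cos(t)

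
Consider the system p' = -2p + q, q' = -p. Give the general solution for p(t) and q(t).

Coefficient matrix A = [[-2, 1], [-1, 0]].
Characteristic polynomial det(A - λI) = λ^2 + 2λ + 1 = 0.
Single eigenvalue λ = -1 with algebraic multiplicity 2.
Eigenvector v = (-1,-1); generalized eigenvector w with (A-λI)w=v is (3,2).
General solution: e^(-t)[C_1·v + C_2·(t·v + w)].

p(t) = -C_1e^(-t) - C_2te^(-t) + 3C_2e^(-t), q(t) = -C_1e^(-t) - C_2te^(-t) + 2C_2e^(-t)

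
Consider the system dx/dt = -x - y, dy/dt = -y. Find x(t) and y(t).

Coefficient matrix A = [[-1, -1], [0, -1]].
Characteristic polynomial det(A - λI) = λ^2 + 2λ + 1 = 0.
Single eigenvalue λ = -1 with algebraic multiplicity 2.
Eigenvector v = (-1,0); generalized eigenvector w with (A-λI)w=v is (-1,1).
General solution: e^(-t)[C_1·v + C_2·(t·v + w)].

x(t) = -C_1e^(-t) - C_2te^(-t) - C_2e^(-t), y(t) = C_2e^(-t)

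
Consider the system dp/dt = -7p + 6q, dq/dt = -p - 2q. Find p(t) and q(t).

p(t) = 2C_1e^(-4t) + 3C_2e^(-5t), q(t) = C_1e^(-4t) + C_2e^(-5t)

Coefficient matrix A = [[-7, 6], [-1, -2]].
Characteristic polynomial det(A - λI) = λ^2 + 9λ + 20 = 0.
Eigenvalues λ = -4, -5.
For λ=-4: (A-λI) row 1 is [-3, 6], so an eigenvector is (2, 1).
For λ=-5: (A-λI) row 1 is [-2, 6], so an eigenvector is (3, 1).
General solution: C_1e^(-4t)(2,1) + C_2e^(-5t)(3,1).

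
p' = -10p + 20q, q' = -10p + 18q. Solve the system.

p(t) = -3C_1e^(4t)sin(2t) - C_1e^(4t)cos(2t) - C_2e^(4t)sin(2t) + 3C_2e^(4t)cos(2t), q(t) = -2C_1e^(4t)sin(2t) - C_1e^(4t)cos(2t) - C_2e^(4t)sin(2t) + 2C_2e^(4t)cos(2t)

Coefficient matrix A = [[-10, 20], [-10, 18]].
Characteristic polynomial det(A - λI) = λ^2 - 8λ + 20 = 0.
Eigenvalues λ = 4 ± 2i (complex conjugate pair).
For λ=4+2i: an eigenvector is (-1,-1) - i(-3,-2) = (-1 + 3i, -1 + 2i).
A real fundamental pair from Re and Im of e^((4+2i)t)v: X_1 = e^(4t)(cos(2t)·(-1,-1) + sin(2t)·(-3,-2)), X_2 = e^(4t)(sin(2t)·(-1,-1) - cos(2t)·(-3,-2)).
General solution: C_1X_1 + C_2X_2.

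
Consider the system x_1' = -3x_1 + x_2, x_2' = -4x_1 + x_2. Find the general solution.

x_1(t) = c_1e^(-t) + c_2te^(-t) + c_2e^(-t), x_2(t) = 2c_1e^(-t) + 2c_2te^(-t) + 3c_2e^(-t)

Coefficient matrix A = [[-3, 1], [-4, 1]].
Characteristic polynomial det(A - λI) = λ^2 + 2λ + 1 = 0.
Single eigenvalue λ = -1 with algebraic multiplicity 2.
Eigenvector v = (1,2); generalized eigenvector w with (A-λI)w=v is (1,3).
General solution: e^(-t)[c_1·v + c_2·(t·v + w)].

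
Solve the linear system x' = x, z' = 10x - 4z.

x(t) = -c_2e^(t), z(t) = -c_1e^(-4t) - 2c_2e^(t)

Coefficient matrix A = [[1, 0], [10, -4]].
Characteristic polynomial det(A - λI) = λ^2 + 3λ - 4 = 0.
Eigenvalues λ = -4, 1.
For λ=-4: (A-λI) row 1 is [5, 0], so an eigenvector is (0, -1).
For λ=1: (A-λI) row 2 is [10, -5], so an eigenvector is (-1, -2).
General solution: c_1e^(-4t)(0,-1) + c_2e^(t)(-1,-2).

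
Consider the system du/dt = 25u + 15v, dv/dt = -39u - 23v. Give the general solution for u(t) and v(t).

Coefficient matrix A = [[25, 15], [-39, -23]].
Characteristic polynomial det(A - λI) = λ^2 - 2λ + 10 = 0.
Eigenvalues λ = 1 ± 3i (complex conjugate pair).
For λ=1+3i: an eigenvector is (1,-2) - i(-2,3) = (1 + 2i, -2 - 3i).
A real fundamental pair from Re and Im of e^((1+3i)t)v: X_1 = e^(t)(cos(3t)·(1,-2) + sin(3t)·(-2,3)), X_2 = e^(t)(sin(3t)·(1,-2) - cos(3t)·(-2,3)).
General solution: C_1X_1 + C_2X_2.

u(t) = -2C_1e^(t)sin(3t) + C_1e^(t)cos(3t) + C_2e^(t)sin(3t) + 2C_2e^(t)cos(3t), v(t) = 3C_1e^(t)sin(3t) - 2C_1e^(t)cos(3t) - 2C_2e^(t)sin(3t) - 3C_2e^(t)cos(3t)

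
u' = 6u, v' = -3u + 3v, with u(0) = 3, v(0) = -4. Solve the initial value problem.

Coefficient matrix A = [[6, 0], [-3, 3]].
Characteristic polynomial det(A - λI) = λ^2 - 9λ + 18 = 0.
Eigenvalues λ = 3, 6.
For λ=3: (A-λI) row 1 is [3, 0], so an eigenvector is (0, 1).
For λ=6: (A-λI) row 2 is [-3, -3], so an eigenvector is (-1, 1).
General solution: K_1e^(3t)(0,1) + K_2e^(6t)(-1,1).
Applying u(0)=3, v(0)=-4 gives K_1=-1, K_2=-3.

u(t) = 3e^(6t), v(t) = -3e^(6t) - e^(3t)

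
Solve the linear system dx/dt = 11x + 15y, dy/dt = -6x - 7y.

x(t) = K_1e^(2t)sin(3t) + 2K_1e^(2t)cos(3t) + 2K_2e^(2t)sin(3t) - K_2e^(2t)cos(3t), y(t) = -K_1e^(2t)sin(3t) - K_1e^(2t)cos(3t) - K_2e^(2t)sin(3t) + K_2e^(2t)cos(3t)

Coefficient matrix A = [[11, 15], [-6, -7]].
Characteristic polynomial det(A - λI) = λ^2 - 4λ + 13 = 0.
Eigenvalues λ = 2 ± 3i (complex conjugate pair).
For λ=2+3i: an eigenvector is (2,-1) - i(1,-1) = (2 - i, -1 + i).
A real fundamental pair from Re and Im of e^((2+3i)t)v: X_1 = e^(2t)(cos(3t)·(2,-1) + sin(3t)·(1,-1)), X_2 = e^(2t)(sin(3t)·(2,-1) - cos(3t)·(1,-1)).
General solution: K_1X_1 + K_2X_2.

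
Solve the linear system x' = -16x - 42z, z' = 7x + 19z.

x(t) = 2c_1e^(5t) + 3c_2e^(-2t), z(t) = -c_1e^(5t) - c_2e^(-2t)

Coefficient matrix A = [[-16, -42], [7, 19]].
Characteristic polynomial det(A - λI) = λ^2 - 3λ - 10 = 0.
Eigenvalues λ = 5, -2.
For λ=5: (A-λI) row 1 is [-21, -42], so an eigenvector is (2, -1).
For λ=-2: (A-λI) row 1 is [-14, -42], so an eigenvector is (3, -1).
General solution: c_1e^(5t)(2,-1) + c_2e^(-2t)(3,-1).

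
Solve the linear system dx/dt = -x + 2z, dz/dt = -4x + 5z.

Coefficient matrix A = [[-1, 2], [-4, 5]].
Characteristic polynomial det(A - λI) = λ^2 - 4λ + 3 = 0.
Eigenvalues λ = 1, 3.
For λ=1: (A-λI) row 1 is [-2, 2], so an eigenvector is (-1, -1).
For λ=3: (A-λI) row 1 is [-4, 2], so an eigenvector is (-1, -2).
General solution: C_1e^(t)(-1,-1) + C_2e^(3t)(-1,-2).

x(t) = -C_1e^(t) - C_2e^(3t), z(t) = -C_1e^(t) - 2C_2e^(3t)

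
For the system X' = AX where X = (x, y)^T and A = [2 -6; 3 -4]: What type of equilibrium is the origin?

stable spiral

A = [[2,-6],[3,-4]]; det(A-λI) = λ^2 + 2λ + 10.
λ = -1 ± 3i: negative real part.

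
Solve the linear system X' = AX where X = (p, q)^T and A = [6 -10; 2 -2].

p(t) = 2c_1e^(2t)sin(2t) + c_1e^(2t)cos(2t) + c_2e^(2t)sin(2t) - 2c_2e^(2t)cos(2t), q(t) = c_1e^(2t)sin(2t) - c_2e^(2t)cos(2t)

Coefficient matrix A = [[6, -10], [2, -2]].
Characteristic polynomial det(A - λI) = λ^2 - 4λ + 8 = 0.
Eigenvalues λ = 2 ± 2i (complex conjugate pair).
For λ=2+2i: an eigenvector is (1,0) - i(2,1) = (1 - 2i, 0 - i).
A real fundamental pair from Re and Im of e^((2+2i)t)v: X_1 = e^(2t)(cos(2t)·(1,0) + sin(2t)·(2,1)), X_2 = e^(2t)(sin(2t)·(1,0) - cos(2t)·(2,1)).
General solution: c_1X_1 + c_2X_2.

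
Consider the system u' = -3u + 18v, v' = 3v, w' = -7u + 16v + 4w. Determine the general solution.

u(t) = 3K_2e^(3t) + K_3e^(-3t), v(t) = K_2e^(3t), w(t) = K_1e^(4t) + 5K_2e^(3t) + K_3e^(-3t)

Coefficient matrix A = [[-3, 18, 0], [0, 3, 0], [-7, 16, 4]].
det(A - λI) = 0 gives eigenvalues λ = 4, 3, -3.
For λ=4: eigenvector (0,0,1).
For λ=3: eigenvector (3,1,5).
For λ=-3: eigenvector (1,0,1).
General solution: K_1e^(4t)(0,0,1) + K_2e^(3t)(3,1,5) + K_3e^(-3t)(1,0,1).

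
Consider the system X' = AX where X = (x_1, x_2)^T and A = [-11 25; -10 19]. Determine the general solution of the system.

x_1(t) = -2K_1e^(4t)sin(5t) - K_1e^(4t)cos(5t) - K_2e^(4t)sin(5t) + 2K_2e^(4t)cos(5t), x_2(t) = -K_1e^(4t)sin(5t) - K_1e^(4t)cos(5t) - K_2e^(4t)sin(5t) + K_2e^(4t)cos(5t)

Coefficient matrix A = [[-11, 25], [-10, 19]].
Characteristic polynomial det(A - λI) = λ^2 - 8λ + 41 = 0.
Eigenvalues λ = 4 ± 5i (complex conjugate pair).
For λ=4+5i: an eigenvector is (-1,-1) - i(-2,-1) = (-1 + 2i, -1 + i).
A real fundamental pair from Re and Im of e^((4+5i)t)v: X_1 = e^(4t)(cos(5t)·(-1,-1) + sin(5t)·(-2,-1)), X_2 = e^(4t)(sin(5t)·(-1,-1) - cos(5t)·(-2,-1)).
General solution: K_1X_1 + K_2X_2.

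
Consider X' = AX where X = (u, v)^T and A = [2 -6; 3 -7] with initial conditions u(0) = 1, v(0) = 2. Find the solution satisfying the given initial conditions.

u(t) = -2e^(-t) + 3e^(-4t), v(t) = -e^(-t) + 3e^(-4t)

Coefficient matrix A = [[2, -6], [3, -7]].
Characteristic polynomial det(A - λI) = λ^2 + 5λ + 4 = 0.
Eigenvalues λ = -4, -1.
For λ=-4: (A-λI) row 1 is [6, -6], so an eigenvector is (-1, -1).
For λ=-1: (A-λI) row 1 is [3, -6], so an eigenvector is (2, 1).
General solution: c_1e^(-4t)(-1,-1) + c_2e^(-t)(2,1).
Applying u(0)=1, v(0)=2 gives c_1=-3, c_2=-1.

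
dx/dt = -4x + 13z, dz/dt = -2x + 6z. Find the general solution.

Coefficient matrix A = [[-4, 13], [-2, 6]].
Characteristic polynomial det(A - λI) = λ^2 - 2λ + 2 = 0.
Eigenvalues λ = 1 ± i (complex conjugate pair).
For λ=1+i: an eigenvector is (-2,-1) - i(-3,-1) = (-2 + 3i, -1 + i).
A real fundamental pair from Re and Im of e^((1+i)t)v: X_1 = e^(t)(cos(t)·(-2,-1) + sin(t)·(-3,-1)), X_2 = e^(t)(sin(t)·(-2,-1) - cos(t)·(-3,-1)).
General solution: c_1X_1 + c_2X_2.

x(t) = -3c_1e^(t)sin(t) - 2c_1e^(t)cos(t) - 2c_2e^(t)sin(t) + 3c_2e^(t)cos(t), z(t) = -c_1e^(t)sin(t) - c_1e^(t)cos(t) - c_2e^(t)sin(t) + c_2e^(t)cos(t)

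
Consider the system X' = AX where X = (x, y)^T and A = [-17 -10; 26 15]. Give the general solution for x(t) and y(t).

Coefficient matrix A = [[-17, -10], [26, 15]].
Characteristic polynomial det(A - λI) = λ^2 + 2λ + 5 = 0.
Eigenvalues λ = -1 ± 2i (complex conjugate pair).
For λ=-1+2i: an eigenvector is (1,-2) - i(2,-3) = (1 - 2i, -2 + 3i).
A real fundamental pair from Re and Im of e^((-1+2i)t)v: X_1 = e^(-t)(cos(2t)·(1,-2) + sin(2t)·(2,-3)), X_2 = e^(-t)(sin(2t)·(1,-2) - cos(2t)·(2,-3)).
General solution: K_1X_1 + K_2X_2.

x(t) = 2K_1e^(-t)sin(2t) + K_1e^(-t)cos(2t) + K_2e^(-t)sin(2t) - 2K_2e^(-t)cos(2t), y(t) = -3K_1e^(-t)sin(2t) - 2K_1e^(-t)cos(2t) - 2K_2e^(-t)sin(2t) + 3K_2e^(-t)cos(2t)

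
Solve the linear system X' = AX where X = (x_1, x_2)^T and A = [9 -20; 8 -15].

x_1(t) = -2K_1e^(-3t)sin(4t) + K_1e^(-3t)cos(4t) + K_2e^(-3t)sin(4t) + 2K_2e^(-3t)cos(4t), x_2(t) = -K_1e^(-3t)sin(4t) + K_1e^(-3t)cos(4t) + K_2e^(-3t)sin(4t) + K_2e^(-3t)cos(4t)

Coefficient matrix A = [[9, -20], [8, -15]].
Characteristic polynomial det(A - λI) = λ^2 + 6λ + 25 = 0.
Eigenvalues λ = -3 ± 4i (complex conjugate pair).
For λ=-3+4i: an eigenvector is (1,1) - i(-2,-1) = (1 + 2i, 1 + i).
A real fundamental pair from Re and Im of e^((-3+4i)t)v: X_1 = e^(-3t)(cos(4t)·(1,1) + sin(4t)·(-2,-1)), X_2 = e^(-3t)(sin(4t)·(1,1) - cos(4t)·(-2,-1)).
General solution: K_1X_1 + K_2X_2.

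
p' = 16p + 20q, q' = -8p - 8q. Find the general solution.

Coefficient matrix A = [[16, 20], [-8, -8]].
Characteristic polynomial det(A - λI) = λ^2 - 8λ + 32 = 0.
Eigenvalues λ = 4 ± 4i (complex conjugate pair).
For λ=4+4i: an eigenvector is (-1,1) - i(2,-1) = (-1 - 2i, 1 + i).
A real fundamental pair from Re and Im of e^((4+4i)t)v: X_1 = e^(4t)(cos(4t)·(-1,1) + sin(4t)·(2,-1)), X_2 = e^(4t)(sin(4t)·(-1,1) - cos(4t)·(2,-1)).
General solution: K_1X_1 + K_2X_2.

p(t) = 2K_1e^(4t)sin(4t) - K_1e^(4t)cos(4t) - K_2e^(4t)sin(4t) - 2K_2e^(4t)cos(4t), q(t) = -K_1e^(4t)sin(4t) + K_1e^(4t)cos(4t) + K_2e^(4t)sin(4t) + K_2e^(4t)cos(4t)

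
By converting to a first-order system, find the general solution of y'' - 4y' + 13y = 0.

y(t) = K_1e^(2t)cos(3t) + K_2e^(2t)sin(3t)

Let x_1 = y, x_2 = y'. Then x_1' = x_2 and x_2' = -13x_1 + 4x_2.
A = [[0,1],[-13,4]]; det(A-λI) = λ^2 - 4λ + 13.
Eigenvalues λ = 2 ± 3i.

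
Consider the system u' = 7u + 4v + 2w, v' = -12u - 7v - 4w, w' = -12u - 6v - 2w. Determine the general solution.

Coefficient matrix A = [[7, 4, 2], [-12, -7, -4], [-12, -6, -2]].
det(A - λI) = 0 gives eigenvalues λ = -1, -2, 1.
For λ=-1: eigenvector (1,-2,0).
For λ=-2: eigenvector (-2,4,1).
For λ=1: eigenvector (0,1,-2).
General solution: K_1e^(-t)(1,-2,0) + K_2e^(-2t)(-2,4,1) + K_3e^(t)(0,1,-2).

u(t) = K_1e^(-t) - 2K_2e^(-2t), v(t) = -2K_1e^(-t) + 4K_2e^(-2t) + K_3e^(t), w(t) = K_2e^(-2t) - 2K_3e^(t)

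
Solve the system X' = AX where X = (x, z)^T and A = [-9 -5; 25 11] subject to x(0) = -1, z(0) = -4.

Coefficient matrix A = [[-9, -5], [25, 11]].
Characteristic polynomial det(A - λI) = λ^2 - 2λ + 26 = 0.
Eigenvalues λ = 1 ± 5i (complex conjugate pair).
For λ=1+5i: an eigenvector is (0,1) - i(-1,2) = (0 + i, 1 - 2i).
A real fundamental pair from Re and Im of e^((1+5i)t)v: X_1 = e^(t)(cos(5t)·(0,1) + sin(5t)·(-1,2)), X_2 = e^(t)(sin(5t)·(0,1) - cos(5t)·(-1,2)).
General solution: K_1X_1 + K_2X_2.
Applying x(0)=-1, z(0)=-4 gives K_1=-6, K_2=-1.

x(t) = 6e^(t)sin(5t) - e^(t)cos(5t), z(t) = -13e^(t)sin(5t) - 4e^(t)cos(5t)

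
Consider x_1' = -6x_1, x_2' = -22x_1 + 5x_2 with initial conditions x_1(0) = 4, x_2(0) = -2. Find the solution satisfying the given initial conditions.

x_1(t) = 4e^(-6t), x_2(t) = -10e^(5t) + 8e^(-6t)

Coefficient matrix A = [[-6, 0], [-22, 5]].
Characteristic polynomial det(A - λI) = λ^2 + λ - 30 = 0.
Eigenvalues λ = -6, 5.
For λ=-6: (A-λI) row 2 is [-22, 11], so an eigenvector is (-1, -2).
For λ=5: (A-λI) row 1 is [-11, 0], so an eigenvector is (0, 1).
General solution: C_1e^(-6t)(-1,-2) + C_2e^(5t)(0,1).
Applying x_1(0)=4, x_2(0)=-2 gives C_1=-4, C_2=-10.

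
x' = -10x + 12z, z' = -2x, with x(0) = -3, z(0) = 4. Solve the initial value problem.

x(t) = 30e^(-4t) - 33e^(-6t), z(t) = 15e^(-4t) - 11e^(-6t)

Coefficient matrix A = [[-10, 12], [-2, 0]].
Characteristic polynomial det(A - λI) = λ^2 + 10λ + 24 = 0.
Eigenvalues λ = -4, -6.
For λ=-4: (A-λI) row 1 is [-6, 12], so an eigenvector is (2, 1).
For λ=-6: (A-λI) row 1 is [-4, 12], so an eigenvector is (-3, -1).
General solution: C_1e^(-4t)(2,1) + C_2e^(-6t)(-3,-1).
Applying x(0)=-3, z(0)=4 gives C_1=15, C_2=11.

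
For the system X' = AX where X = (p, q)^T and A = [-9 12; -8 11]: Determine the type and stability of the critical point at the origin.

A = [[-9,12],[-8,11]]; det(A-λI) = λ^2 - 2λ - 3.
λ = 3, -1: opposite signs.

saddle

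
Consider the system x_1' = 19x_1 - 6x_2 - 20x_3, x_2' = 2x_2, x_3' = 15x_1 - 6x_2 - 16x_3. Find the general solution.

Coefficient matrix A = [[19, -6, -20], [0, 2, 0], [15, -6, -16]].
det(A - λI) = 0 gives eigenvalues λ = 4, 2, -1.
For λ=4: eigenvector (4,0,3).
For λ=2: eigenvector (-2,1,-2).
For λ=-1: eigenvector (1,0,1).
General solution: C_1e^(4t)(4,0,3) + C_2e^(2t)(-2,1,-2) + C_3e^(-t)(1,0,1).

x_1(t) = 4C_1e^(4t) - 2C_2e^(2t) + C_3e^(-t), x_2(t) = C_2e^(2t), x_3(t) = 3C_1e^(4t) - 2C_2e^(2t) + C_3e^(-t)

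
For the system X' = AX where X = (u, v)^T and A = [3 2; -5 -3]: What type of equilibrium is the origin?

A = [[3,2],[-5,-3]]; det(A-λI) = λ^2 + 1.
λ = 0 ± i: zero real part.

center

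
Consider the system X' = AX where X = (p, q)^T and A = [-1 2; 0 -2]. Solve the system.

Coefficient matrix A = [[-1, 2], [0, -2]].
Characteristic polynomial det(A - λI) = λ^2 + 3λ + 2 = 0.
Eigenvalues λ = -1, -2.
For λ=-1: (A-λI) row 1 is [0, 2], so an eigenvector is (-1, 0).
For λ=-2: (A-λI) row 1 is [1, 2], so an eigenvector is (-2, 1).
General solution: C_1e^(-t)(-1,0) + C_2e^(-2t)(-2,1).

p(t) = -C_1e^(-t) - 2C_2e^(-2t), q(t) = C_2e^(-2t)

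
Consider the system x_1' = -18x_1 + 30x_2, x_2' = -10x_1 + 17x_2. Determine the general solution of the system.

x_1(t) = -3C_1e^(2t) + 2C_2e^(-3t), x_2(t) = -2C_1e^(2t) + C_2e^(-3t)

Coefficient matrix A = [[-18, 30], [-10, 17]].
Characteristic polynomial det(A - λI) = λ^2 + λ - 6 = 0.
Eigenvalues λ = 2, -3.
For λ=2: (A-λI) row 1 is [-20, 30], so an eigenvector is (-3, -2).
For λ=-3: (A-λI) row 1 is [-15, 30], so an eigenvector is (2, 1).
General solution: C_1e^(2t)(-3,-2) + C_2e^(-3t)(2,1).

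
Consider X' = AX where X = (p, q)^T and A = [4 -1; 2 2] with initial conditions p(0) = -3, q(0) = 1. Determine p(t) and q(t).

Coefficient matrix A = [[4, -1], [2, 2]].
Characteristic polynomial det(A - λI) = λ^2 - 6λ + 10 = 0.
Eigenvalues λ = 3 ± i (complex conjugate pair).
For λ=3+i: an eigenvector is (0,-1) - i(1,1) = (0 - i, -1 - i).
A real fundamental pair from Re and Im of e^((3+i)t)v: X_1 = e^(3t)(cos(t)·(0,-1) + sin(t)·(1,1)), X_2 = e^(3t)(sin(t)·(0,-1) - cos(t)·(1,1)).
General solution: K_1X_1 + K_2X_2.
Applying p(0)=-3, q(0)=1 gives K_1=-4, K_2=3.

p(t) = -4e^(3t)sin(t) - 3e^(3t)cos(t), q(t) = -7e^(3t)sin(t) + e^(3t)cos(t)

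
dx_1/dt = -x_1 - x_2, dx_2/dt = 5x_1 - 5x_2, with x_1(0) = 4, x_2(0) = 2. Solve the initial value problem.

Coefficient matrix A = [[-1, -1], [5, -5]].
Characteristic polynomial det(A - λI) = λ^2 + 6λ + 10 = 0.
Eigenvalues λ = -3 ± i (complex conjugate pair).
For λ=-3+i: an eigenvector is (1,2) - i(0,1) = (1, 2 - i).
A real fundamental pair from Re and Im of e^((-3+i)t)v: X_1 = e^(-3t)(cos(t)·(1,2) + sin(t)·(0,1)), X_2 = e^(-3t)(sin(t)·(1,2) - cos(t)·(0,1)).
General solution: c_1X_1 + c_2X_2.
Applying x_1(0)=4, x_2(0)=2 gives c_1=4, c_2=6.

x_1(t) = 6e^(-3t)sin(t) + 4e^(-3t)cos(t), x_2(t) = 16e^(-3t)sin(t) + 2e^(-3t)cos(t)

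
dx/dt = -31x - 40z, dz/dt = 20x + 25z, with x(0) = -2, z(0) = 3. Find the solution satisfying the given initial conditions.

Coefficient matrix A = [[-31, -40], [20, 25]].
Characteristic polynomial det(A - λI) = λ^2 + 6λ + 25 = 0.
Eigenvalues λ = -3 ± 4i (complex conjugate pair).
For λ=-3+4i: an eigenvector is (3,-2) - i(-1,1) = (3 + i, -2 - i).
A real fundamental pair from Re and Im of e^((-3+4i)t)v: X_1 = e^(-3t)(cos(4t)·(3,-2) + sin(4t)·(-1,1)), X_2 = e^(-3t)(sin(4t)·(3,-2) - cos(4t)·(-1,1)).
General solution: c_1X_1 + c_2X_2.
Applying x(0)=-2, z(0)=3 gives c_1=1, c_2=-5.

x(t) = -16e^(-3t)sin(4t) - 2e^(-3t)cos(4t), z(t) = 11e^(-3t)sin(4t) + 3e^(-3t)cos(4t)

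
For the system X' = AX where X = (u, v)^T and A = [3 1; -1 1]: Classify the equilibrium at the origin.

unstable improper node

A = [[3,1],[-1,1]]; det(A-λI) = λ^2 - 4λ + 4.
repeated λ = 2 with a single eigenvector.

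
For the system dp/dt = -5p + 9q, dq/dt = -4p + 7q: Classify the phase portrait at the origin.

unstable improper node

A = [[-5,9],[-4,7]]; det(A-λI) = λ^2 - 2λ + 1.
repeated λ = 1 with a single eigenvector.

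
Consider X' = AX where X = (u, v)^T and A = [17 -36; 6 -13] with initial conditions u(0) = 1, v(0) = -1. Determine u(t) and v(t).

Coefficient matrix A = [[17, -36], [6, -13]].
Characteristic polynomial det(A - λI) = λ^2 - 4λ - 5 = 0.
Eigenvalues λ = -1, 5.
For λ=-1: (A-λI) row 1 is [18, -36], so an eigenvector is (2, 1).
For λ=5: (A-λI) row 1 is [12, -36], so an eigenvector is (3, 1).
General solution: K_1e^(-t)(2,1) + K_2e^(5t)(3,1).
Applying u(0)=1, v(0)=-1 gives K_1=-4, K_2=3.

u(t) = 9e^(5t) - 8e^(-t), v(t) = 3e^(5t) - 4e^(-t)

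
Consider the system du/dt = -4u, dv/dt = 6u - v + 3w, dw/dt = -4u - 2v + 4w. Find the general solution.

u(t) = C_1e^(-4t), v(t) = -2C_1e^(-4t) - 3C_2e^(t) + C_3e^(2t), w(t) = -2C_2e^(t) + C_3e^(2t)

Coefficient matrix A = [[-4, 0, 0], [6, -1, 3], [-4, -2, 4]].
det(A - λI) = 0 gives eigenvalues λ = -4, 1, 2.
For λ=-4: eigenvector (1,-2,0).
For λ=1: eigenvector (0,-3,-2).
For λ=2: eigenvector (0,1,1).
General solution: C_1e^(-4t)(1,-2,0) + C_2e^(t)(0,-3,-2) + C_3e^(2t)(0,1,1).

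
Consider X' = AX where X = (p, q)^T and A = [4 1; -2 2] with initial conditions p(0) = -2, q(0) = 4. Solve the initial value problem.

p(t) = 2e^(3t)sin(t) - 2e^(3t)cos(t), q(t) = 4e^(3t)cos(t)

Coefficient matrix A = [[4, 1], [-2, 2]].
Characteristic polynomial det(A - λI) = λ^2 - 6λ + 10 = 0.
Eigenvalues λ = 3 ± i (complex conjugate pair).
For λ=3+i: an eigenvector is (0,-1) - i(-1,1) = (0 + i, -1 - i).
A real fundamental pair from Re and Im of e^((3+i)t)v: X_1 = e^(3t)(cos(t)·(0,-1) + sin(t)·(-1,1)), X_2 = e^(3t)(sin(t)·(0,-1) - cos(t)·(-1,1)).
General solution: c_1X_1 + c_2X_2.
Applying p(0)=-2, q(0)=4 gives c_1=-2, c_2=-2.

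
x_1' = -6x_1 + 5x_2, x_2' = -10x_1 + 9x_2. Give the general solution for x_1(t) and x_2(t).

Coefficient matrix A = [[-6, 5], [-10, 9]].
Characteristic polynomial det(A - λI) = λ^2 - 3λ - 4 = 0.
Eigenvalues λ = 4, -1.
For λ=4: (A-λI) row 1 is [-10, 5], so an eigenvector is (-1, -2).
For λ=-1: (A-λI) row 1 is [-5, 5], so an eigenvector is (-1, -1).
General solution: C_1e^(4t)(-1,-2) + C_2e^(-t)(-1,-1).

x_1(t) = -C_1e^(4t) - C_2e^(-t), x_2(t) = -2C_1e^(4t) - C_2e^(-t)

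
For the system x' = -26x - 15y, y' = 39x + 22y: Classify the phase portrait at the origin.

A = [[-26,-15],[39,22]]; det(A-λI) = λ^2 + 4λ + 13.
λ = -2 ± 3i: negative real part.

stable spiral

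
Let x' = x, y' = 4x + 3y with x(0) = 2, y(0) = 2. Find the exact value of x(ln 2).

4

A = [[1,0],[4,3]]; eigenvalues λ = 3, 1.
Eigenvectors: (0,-1) for λ=3, (1,-2) for λ=1.
From the initial condition, c_1 = -6, c_2 = 2.
x(ln 2) = (-6)(2^3)(0) + (2)(2^1)(1) = 4.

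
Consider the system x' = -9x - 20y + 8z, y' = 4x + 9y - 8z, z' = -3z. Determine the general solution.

Coefficient matrix A = [[-9, -20, 8], [4, 9, -8], [0, 0, -3]].
det(A - λI) = 0 gives eigenvalues λ = -1, 1, -3.
For λ=-1: eigenvector (5,-2,0).
For λ=1: eigenvector (-2,1,0).
For λ=-3: eigenvector (8,-2,1).
General solution: C_1e^(-t)(5,-2,0) + C_2e^(t)(-2,1,0) + C_3e^(-3t)(8,-2,1).

x(t) = 5C_1e^(-t) - 2C_2e^(t) + 8C_3e^(-3t), y(t) = -2C_1e^(-t) + C_2e^(t) - 2C_3e^(-3t), z(t) = C_3e^(-3t)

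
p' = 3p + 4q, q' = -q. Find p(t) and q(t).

p(t) = c_1e^(-t) + c_2e^(3t), q(t) = -c_1e^(-t)

Coefficient matrix A = [[3, 4], [0, -1]].
Characteristic polynomial det(A - λI) = λ^2 - 2λ - 3 = 0.
Eigenvalues λ = -1, 3.
For λ=-1: (A-λI) row 1 is [4, 4], so an eigenvector is (1, -1).
For λ=3: (A-λI) row 1 is [0, 4], so an eigenvector is (1, 0).
General solution: c_1e^(-t)(1,-1) + c_2e^(3t)(1,0).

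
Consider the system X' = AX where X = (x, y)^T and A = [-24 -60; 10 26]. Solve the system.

Coefficient matrix A = [[-24, -60], [10, 26]].
Characteristic polynomial det(A - λI) = λ^2 - 2λ - 24 = 0.
Eigenvalues λ = -4, 6.
For λ=-4: (A-λI) row 1 is [-20, -60], so an eigenvector is (3, -1).
For λ=6: (A-λI) row 1 is [-30, -60], so an eigenvector is (-2, 1).
General solution: K_1e^(-4t)(3,-1) + K_2e^(6t)(-2,1).

x(t) = 3K_1e^(-4t) - 2K_2e^(6t), y(t) = -K_1e^(-4t) + K_2e^(6t)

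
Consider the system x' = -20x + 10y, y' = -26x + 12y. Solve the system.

Coefficient matrix A = [[-20, 10], [-26, 12]].
Characteristic polynomial det(A - λI) = λ^2 + 8λ + 20 = 0.
Eigenvalues λ = -4 ± 2i (complex conjugate pair).
For λ=-4+2i: an eigenvector is (2,3) - i(-1,-2) = (2 + i, 3 + 2i).
A real fundamental pair from Re and Im of e^((-4+2i)t)v: X_1 = e^(-4t)(cos(2t)·(2,3) + sin(2t)·(-1,-2)), X_2 = e^(-4t)(sin(2t)·(2,3) - cos(2t)·(-1,-2)).
General solution: K_1X_1 + K_2X_2.

x(t) = -K_1e^(-4t)sin(2t) + 2K_1e^(-4t)cos(2t) + 2K_2e^(-4t)sin(2t) + K_2e^(-4t)cos(2t), y(t) = -2K_1e^(-4t)sin(2t) + 3K_1e^(-4t)cos(2t) + 3K_2e^(-4t)sin(2t) + 2K_2e^(-4t)cos(2t)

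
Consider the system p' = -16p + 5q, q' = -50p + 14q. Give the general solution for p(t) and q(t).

p(t) = -K_1e^(-t)sin(5t) + K_2e^(-t)cos(5t), q(t) = -3K_1e^(-t)sin(5t) - K_1e^(-t)cos(5t) - K_2e^(-t)sin(5t) + 3K_2e^(-t)cos(5t)

Coefficient matrix A = [[-16, 5], [-50, 14]].
Characteristic polynomial det(A - λI) = λ^2 + 2λ + 26 = 0.
Eigenvalues λ = -1 ± 5i (complex conjugate pair).
For λ=-1+5i: an eigenvector is (0,-1) - i(-1,-3) = (0 + i, -1 + 3i).
A real fundamental pair from Re and Im of e^((-1+5i)t)v: X_1 = e^(-t)(cos(5t)·(0,-1) + sin(5t)·(-1,-3)), X_2 = e^(-t)(sin(5t)·(0,-1) - cos(5t)·(-1,-3)).
General solution: K_1X_1 + K_2X_2.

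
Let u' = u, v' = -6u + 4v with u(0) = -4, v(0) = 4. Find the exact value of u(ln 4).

A = [[1,0],[-6,4]]; eigenvalues λ = 1, 4.
Eigenvectors: (1,2) for λ=1, (0,-1) for λ=4.
From the initial condition, c_1 = -4, c_2 = -12.
u(ln 4) = (-4)(4^1)(1) + (-12)(4^4)(0) = -16.

-16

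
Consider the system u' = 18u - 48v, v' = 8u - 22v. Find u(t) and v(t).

u(t) = -2c_1e^(-6t) + 3c_2e^(2t), v(t) = -c_1e^(-6t) + c_2e^(2t)

Coefficient matrix A = [[18, -48], [8, -22]].
Characteristic polynomial det(A - λI) = λ^2 + 4λ - 12 = 0.
Eigenvalues λ = -6, 2.
For λ=-6: (A-λI) row 1 is [24, -48], so an eigenvector is (-2, -1).
For λ=2: (A-λI) row 1 is [16, -48], so an eigenvector is (3, 1).
General solution: c_1e^(-6t)(-2,-1) + c_2e^(2t)(3,1).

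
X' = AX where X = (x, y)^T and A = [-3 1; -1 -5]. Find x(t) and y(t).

x(t) = -c_1e^(-4t) - c_2te^(-4t) - 3c_2e^(-4t), y(t) = c_1e^(-4t) + c_2te^(-4t) + 2c_2e^(-4t)

Coefficient matrix A = [[-3, 1], [-1, -5]].
Characteristic polynomial det(A - λI) = λ^2 + 8λ + 16 = 0.
Single eigenvalue λ = -4 with algebraic multiplicity 2.
Eigenvector v = (-1,1); generalized eigenvector w with (A-λI)w=v is (-3,2).
General solution: e^(-4t)[c_1·v + c_2·(t·v + w)].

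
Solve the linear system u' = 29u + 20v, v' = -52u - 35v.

Coefficient matrix A = [[29, 20], [-52, -35]].
Characteristic polynomial det(A - λI) = λ^2 + 6λ + 25 = 0.
Eigenvalues λ = -3 ± 4i (complex conjugate pair).
For λ=-3+4i: an eigenvector is (2,-3) - i(1,-2) = (2 - i, -3 + 2i).
A real fundamental pair from Re and Im of e^((-3+4i)t)v: X_1 = e^(-3t)(cos(4t)·(2,-3) + sin(4t)·(1,-2)), X_2 = e^(-3t)(sin(4t)·(2,-3) - cos(4t)·(1,-2)).
General solution: c_1X_1 + c_2X_2.

u(t) = c_1e^(-3t)sin(4t) + 2c_1e^(-3t)cos(4t) + 2c_2e^(-3t)sin(4t) - c_2e^(-3t)cos(4t), v(t) = -2c_1e^(-3t)sin(4t) - 3c_1e^(-3t)cos(4t) - 3c_2e^(-3t)sin(4t) + 2c_2e^(-3t)cos(4t)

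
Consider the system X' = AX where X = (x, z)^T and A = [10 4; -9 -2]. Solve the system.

x(t) = 2K_1e^(4t) + 2K_2te^(4t) - K_2e^(4t), z(t) = -3K_1e^(4t) - 3K_2te^(4t) + 2K_2e^(4t)

Coefficient matrix A = [[10, 4], [-9, -2]].
Characteristic polynomial det(A - λI) = λ^2 - 8λ + 16 = 0.
Single eigenvalue λ = 4 with algebraic multiplicity 2.
Eigenvector v = (2,-3); generalized eigenvector w with (A-λI)w=v is (-1,2).
General solution: e^(4t)[K_1·v + K_2·(t·v + w)].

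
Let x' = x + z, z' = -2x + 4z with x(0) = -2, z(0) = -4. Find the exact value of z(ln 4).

-256

A = [[1,1],[-2,4]]; eigenvalues λ = 2, 3.
Eigenvectors: (-1,-1) for λ=2, (-1,-2) for λ=3.
From the initial condition, c_1 = 0, c_2 = 2.
z(ln 4) = (0)(4^2)(-1) + (2)(4^3)(-2) = -256.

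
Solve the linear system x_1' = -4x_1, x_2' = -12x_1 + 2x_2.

Coefficient matrix A = [[-4, 0], [-12, 2]].
Characteristic polynomial det(A - λI) = λ^2 + 2λ - 8 = 0.
Eigenvalues λ = 2, -4.
For λ=2: (A-λI) row 1 is [-6, 0], so an eigenvector is (0, -1).
For λ=-4: (A-λI) row 2 is [-12, 6], so an eigenvector is (1, 2).
General solution: K_1e^(2t)(0,-1) + K_2e^(-4t)(1,2).

x_1(t) = K_2e^(-4t), x_2(t) = -K_1e^(2t) + 2K_2e^(-4t)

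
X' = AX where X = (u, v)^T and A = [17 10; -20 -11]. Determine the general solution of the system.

u(t) = c_1e^(3t)sin(2t) - 2c_1e^(3t)cos(2t) - 2c_2e^(3t)sin(2t) - c_2e^(3t)cos(2t), v(t) = -c_1e^(3t)sin(2t) + 3c_1e^(3t)cos(2t) + 3c_2e^(3t)sin(2t) + c_2e^(3t)cos(2t)

Coefficient matrix A = [[17, 10], [-20, -11]].
Characteristic polynomial det(A - λI) = λ^2 - 6λ + 13 = 0.
Eigenvalues λ = 3 ± 2i (complex conjugate pair).
For λ=3+2i: an eigenvector is (-2,3) - i(1,-1) = (-2 - i, 3 + i).
A real fundamental pair from Re and Im of e^((3+2i)t)v: X_1 = e^(3t)(cos(2t)·(-2,3) + sin(2t)·(1,-1)), X_2 = e^(3t)(sin(2t)·(-2,3) - cos(2t)·(1,-1)).
General solution: c_1X_1 + c_2X_2.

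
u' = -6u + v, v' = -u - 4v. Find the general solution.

u(t) = c_1e^(-5t) + c_2te^(-5t) + 2c_2e^(-5t), v(t) = c_1e^(-5t) + c_2te^(-5t) + 3c_2e^(-5t)

Coefficient matrix A = [[-6, 1], [-1, -4]].
Characteristic polynomial det(A - λI) = λ^2 + 10λ + 25 = 0.
Single eigenvalue λ = -5 with algebraic multiplicity 2.
Eigenvector v = (1,1); generalized eigenvector w with (A-λI)w=v is (2,3).
General solution: e^(-5t)[c_1·v + c_2·(t·v + w)].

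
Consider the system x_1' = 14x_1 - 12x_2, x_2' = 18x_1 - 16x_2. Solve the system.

x_1(t) = -2K_1e^(-4t) + K_2e^(2t), x_2(t) = -3K_1e^(-4t) + K_2e^(2t)

Coefficient matrix A = [[14, -12], [18, -16]].
Characteristic polynomial det(A - λI) = λ^2 + 2λ - 8 = 0.
Eigenvalues λ = -4, 2.
For λ=-4: (A-λI) row 1 is [18, -12], so an eigenvector is (-2, -3).
For λ=2: (A-λI) row 1 is [12, -12], so an eigenvector is (1, 1).
General solution: K_1e^(-4t)(-2,-3) + K_2e^(2t)(1,1).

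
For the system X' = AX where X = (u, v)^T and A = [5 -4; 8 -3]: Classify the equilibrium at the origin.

A = [[5,-4],[8,-3]]; det(A-λI) = λ^2 - 2λ + 17.
λ = 1 ± 4i: positive real part.

unstable spiral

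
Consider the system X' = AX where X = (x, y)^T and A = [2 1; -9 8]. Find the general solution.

x(t) = c_1e^(5t) + c_2te^(5t), y(t) = 3c_1e^(5t) + 3c_2te^(5t) + c_2e^(5t)

Coefficient matrix A = [[2, 1], [-9, 8]].
Characteristic polynomial det(A - λI) = λ^2 - 10λ + 25 = 0.
Single eigenvalue λ = 5 with algebraic multiplicity 2.
Eigenvector v = (1,3); generalized eigenvector w with (A-λI)w=v is (0,1).
General solution: e^(5t)[c_1·v + c_2·(t·v + w)].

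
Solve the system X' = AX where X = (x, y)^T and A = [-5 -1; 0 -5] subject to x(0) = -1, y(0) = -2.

x(t) = 2te^(-5t) - e^(-5t), y(t) = -2e^(-5t)

Coefficient matrix A = [[-5, -1], [0, -5]].
Characteristic polynomial det(A - λI) = λ^2 + 10λ + 25 = 0.
Single eigenvalue λ = -5 with algebraic multiplicity 2.
Eigenvector v = (-1,0); generalized eigenvector w with (A-λI)w=v is (-3,1).
General solution: e^(-5t)[c_1·v + c_2·(t·v + w)].
Applying x(0)=-1, y(0)=-2 gives c_1=7, c_2=-2.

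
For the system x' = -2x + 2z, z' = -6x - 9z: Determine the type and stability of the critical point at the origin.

stable node

A = [[-2,2],[-6,-9]]; det(A-λI) = λ^2 + 11λ + 30.
λ = -5, -6: both negative.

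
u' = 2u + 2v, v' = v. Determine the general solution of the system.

u(t) = -2c_1e^(t) + c_2e^(2t), v(t) = c_1e^(t)

Coefficient matrix A = [[2, 2], [0, 1]].
Characteristic polynomial det(A - λI) = λ^2 - 3λ + 2 = 0.
Eigenvalues λ = 1, 2.
For λ=1: (A-λI) row 1 is [1, 2], so an eigenvector is (-2, 1).
For λ=2: (A-λI) row 1 is [0, 2], so an eigenvector is (1, 0).
General solution: c_1e^(t)(-2,1) + c_2e^(2t)(1,0).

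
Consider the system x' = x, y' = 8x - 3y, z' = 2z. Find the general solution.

x(t) = C_2e^(t), y(t) = -C_1e^(-3t) + 2C_2e^(t), z(t) = C_3e^(2t)

Coefficient matrix A = [[1, 0, 0], [8, -3, 0], [0, 0, 2]].
det(A - λI) = 0 gives eigenvalues λ = -3, 1, 2.
For λ=-3: eigenvector (0,-1,0).
For λ=1: eigenvector (1,2,0).
For λ=2: eigenvector (0,0,1).
General solution: C_1e^(-3t)(0,-1,0) + C_2e^(t)(1,2,0) + C_3e^(2t)(0,0,1).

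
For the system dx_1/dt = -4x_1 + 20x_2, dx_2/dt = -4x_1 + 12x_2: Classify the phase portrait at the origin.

A = [[-4,20],[-4,12]]; det(A-λI) = λ^2 - 8λ + 32.
λ = 4 ± 4i: positive real part.

unstable spiral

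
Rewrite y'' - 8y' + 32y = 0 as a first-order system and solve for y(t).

y(t) = K_1e^(4t)cos(4t) + K_2e^(4t)sin(4t)

Let x_1 = y, x_2 = y'. Then x_1' = x_2 and x_2' = -32x_1 + 8x_2.
A = [[0,1],[-32,8]]; det(A-λI) = λ^2 - 8λ + 32.
Eigenvalues λ = 4 ± 4i.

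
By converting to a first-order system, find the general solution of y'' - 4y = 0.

Let x_1 = y, x_2 = y'. Then x_1' = x_2 and x_2' = 4x_1.
A = [[0,1],[4,0]]; det(A-λI) = λ^2 - 4.
Eigenvalues λ = 2, -2 with eigenvectors (1,2), (1,-2).

y(t) = K_1e^(2t) + K_2e^(-2t)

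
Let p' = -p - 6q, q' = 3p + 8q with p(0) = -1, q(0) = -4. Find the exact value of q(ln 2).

-268

A = [[-1,-6],[3,8]]; eigenvalues λ = 5, 2.
Eigenvectors: (1,-1) for λ=5, (2,-1) for λ=2.
From the initial condition, c_1 = 9, c_2 = -5.
q(ln 2) = (9)(2^5)(-1) + (-5)(2^2)(-1) = -268.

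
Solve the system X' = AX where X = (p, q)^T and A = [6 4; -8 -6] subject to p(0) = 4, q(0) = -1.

Coefficient matrix A = [[6, 4], [-8, -6]].
Characteristic polynomial det(A - λI) = λ^2 - 4 = 0.
Eigenvalues λ = 2, -2.
For λ=2: (A-λI) row 1 is [4, 4], so an eigenvector is (1, -1).
For λ=-2: (A-λI) row 1 is [8, 4], so an eigenvector is (-1, 2).
General solution: K_1e^(2t)(1,-1) + K_2e^(-2t)(-1,2).
Applying p(0)=4, q(0)=-1 gives K_1=7, K_2=3.

p(t) = 7e^(2t) - 3e^(-2t), q(t) = -7e^(2t) + 6e^(-2t)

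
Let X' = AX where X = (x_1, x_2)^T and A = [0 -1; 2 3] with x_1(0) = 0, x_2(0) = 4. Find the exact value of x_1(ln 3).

A = [[0,-1],[2,3]]; eigenvalues λ = 2, 1.
Eigenvectors: (1,-2) for λ=2, (1,-1) for λ=1.
From the initial condition, c_1 = -4, c_2 = 4.
x_1(ln 3) = (-4)(3^2)(1) + (4)(3^1)(1) = -24.

-24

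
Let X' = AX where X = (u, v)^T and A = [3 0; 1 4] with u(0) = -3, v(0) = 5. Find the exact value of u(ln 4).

A = [[3,0],[1,4]]; eigenvalues λ = 3, 4.
Eigenvectors: (-1,1) for λ=3, (0,-1) for λ=4.
From the initial condition, c_1 = 3, c_2 = -2.
u(ln 4) = (3)(4^3)(-1) + (-2)(4^4)(0) = -192.

-192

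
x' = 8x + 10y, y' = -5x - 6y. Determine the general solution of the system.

x(t) = -K_1e^(t)sin(t) - 3K_1e^(t)cos(t) - 3K_2e^(t)sin(t) + K_2e^(t)cos(t), y(t) = K_1e^(t)sin(t) + 2K_1e^(t)cos(t) + 2K_2e^(t)sin(t) - K_2e^(t)cos(t)

Coefficient matrix A = [[8, 10], [-5, -6]].
Characteristic polynomial det(A - λI) = λ^2 - 2λ + 2 = 0.
Eigenvalues λ = 1 ± i (complex conjugate pair).
For λ=1+i: an eigenvector is (-3,2) - i(-1,1) = (-3 + i, 2 - i).
A real fundamental pair from Re and Im of e^((1+i)t)v: X_1 = e^(t)(cos(t)·(-3,2) + sin(t)·(-1,1)), X_2 = e^(t)(sin(t)·(-3,2) - cos(t)·(-1,1)).
General solution: K_1X_1 + K_2X_2.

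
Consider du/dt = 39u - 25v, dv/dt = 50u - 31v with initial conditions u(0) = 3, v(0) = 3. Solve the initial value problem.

u(t) = 6e^(4t)sin(5t) + 3e^(4t)cos(5t), v(t) = 9e^(4t)sin(5t) + 3e^(4t)cos(5t)

Coefficient matrix A = [[39, -25], [50, -31]].
Characteristic polynomial det(A - λI) = λ^2 - 8λ + 41 = 0.
Eigenvalues λ = 4 ± 5i (complex conjugate pair).
For λ=4+5i: an eigenvector is (-1,-1) - i(-2,-3) = (-1 + 2i, -1 + 3i).
A real fundamental pair from Re and Im of e^((4+5i)t)v: X_1 = e^(4t)(cos(5t)·(-1,-1) + sin(5t)·(-2,-3)), X_2 = e^(4t)(sin(5t)·(-1,-1) - cos(5t)·(-2,-3)).
General solution: K_1X_1 + K_2X_2.
Applying u(0)=3, v(0)=3 gives K_1=-3, K_2=0.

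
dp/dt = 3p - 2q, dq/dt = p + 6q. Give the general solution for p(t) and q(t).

p(t) = 2C_1e^(4t) + C_2e^(5t), q(t) = -C_1e^(4t) - C_2e^(5t)

Coefficient matrix A = [[3, -2], [1, 6]].
Characteristic polynomial det(A - λI) = λ^2 - 9λ + 20 = 0.
Eigenvalues λ = 4, 5.
For λ=4: (A-λI) row 1 is [-1, -2], so an eigenvector is (2, -1).
For λ=5: (A-λI) row 1 is [-2, -2], so an eigenvector is (1, -1).
General solution: C_1e^(4t)(2,-1) + C_2e^(5t)(1,-1).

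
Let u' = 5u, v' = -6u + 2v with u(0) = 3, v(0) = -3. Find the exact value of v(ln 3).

A = [[5,0],[-6,2]]; eigenvalues λ = 2, 5.
Eigenvectors: (0,-1) for λ=2, (-1,2) for λ=5.
From the initial condition, c_1 = -3, c_2 = -3.
v(ln 3) = (-3)(3^2)(-1) + (-3)(3^5)(2) = -1431.

-1431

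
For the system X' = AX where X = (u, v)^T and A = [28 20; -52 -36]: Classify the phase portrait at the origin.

A = [[28,20],[-52,-36]]; det(A-λI) = λ^2 + 8λ + 32.
λ = -4 ± 4i: negative real part.

stable spiral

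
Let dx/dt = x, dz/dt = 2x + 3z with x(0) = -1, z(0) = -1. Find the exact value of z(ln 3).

A = [[1,0],[2,3]]; eigenvalues λ = 3, 1.
Eigenvectors: (0,1) for λ=3, (-1,1) for λ=1.
From the initial condition, c_1 = -2, c_2 = 1.
z(ln 3) = (-2)(3^3)(1) + (1)(3^1)(1) = -51.

-51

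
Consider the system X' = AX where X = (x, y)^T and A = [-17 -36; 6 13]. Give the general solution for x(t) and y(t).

Coefficient matrix A = [[-17, -36], [6, 13]].
Characteristic polynomial det(A - λI) = λ^2 + 4λ - 5 = 0.
Eigenvalues λ = -5, 1.
For λ=-5: (A-λI) row 1 is [-12, -36], so an eigenvector is (3, -1).
For λ=1: (A-λI) row 1 is [-18, -36], so an eigenvector is (-2, 1).
General solution: K_1e^(-5t)(3,-1) + K_2e^(t)(-2,1).

x(t) = 3K_1e^(-5t) - 2K_2e^(t), y(t) = -K_1e^(-5t) + K_2e^(t)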